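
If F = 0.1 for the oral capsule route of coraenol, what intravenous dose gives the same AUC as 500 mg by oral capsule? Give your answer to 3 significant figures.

D_iv = 50.0 mg

Systemic exposure from an extravascular dose = F × D_ev, so the equivalent IV dose is F × D_ev.
D_iv = F × D_ev = 0.1 × 500 = 50 mg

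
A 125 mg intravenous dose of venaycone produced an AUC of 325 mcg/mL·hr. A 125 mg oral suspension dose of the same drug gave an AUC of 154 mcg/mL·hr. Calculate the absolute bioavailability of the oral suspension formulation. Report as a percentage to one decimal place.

F = 47.4%

F = (AUC_ev / D_ev) / (AUC_iv / D_iv)
  = (154/125) / (325/125)
  = 1.232 / 2.6 = 0.4738
  = 47.38%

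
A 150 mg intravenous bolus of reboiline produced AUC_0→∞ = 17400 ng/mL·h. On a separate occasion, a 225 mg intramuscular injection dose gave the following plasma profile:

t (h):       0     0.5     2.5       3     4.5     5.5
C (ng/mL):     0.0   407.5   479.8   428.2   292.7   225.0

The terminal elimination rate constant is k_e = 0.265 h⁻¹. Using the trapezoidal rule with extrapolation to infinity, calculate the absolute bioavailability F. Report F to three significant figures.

F = 0.110

Trapezoidal AUC_0→5.5 (intramuscular injection):
  [0→0.5]: (0.0+407.5)/2 × 0.5 = 101.875
  [0.5→2.5]: (407.5+479.8)/2 × 2 = 887.3
  [2.5→3]: (479.8+428.2)/2 × 0.5 = 227.0
  [3→4.5]: (428.2+292.7)/2 × 1.5 = 540.675
  [4.5→5.5]: (292.7+225.0)/2 × 1 = 258.85
  Sum = 2015.7 ng/mL·h
Tail: C_last/k_e = 225.0/0.265 = 849.057
AUC_0→∞ (intramuscular injection) = 2015.7 + 849.057 = 2864.757 ng/mL·h
F = (AUC_ev/D_ev)/(AUC_iv/D_iv) = (2864.757/225)/(17400/150) = 12.7323/116 = 0.1098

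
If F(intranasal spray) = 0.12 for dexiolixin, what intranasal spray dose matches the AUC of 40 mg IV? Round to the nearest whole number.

For equal systemic exposure: F × D_ev = D_iv
D_ev = D_iv / F = 40 / 0.12 = 333.333 mg

D_intranasal = 333 mg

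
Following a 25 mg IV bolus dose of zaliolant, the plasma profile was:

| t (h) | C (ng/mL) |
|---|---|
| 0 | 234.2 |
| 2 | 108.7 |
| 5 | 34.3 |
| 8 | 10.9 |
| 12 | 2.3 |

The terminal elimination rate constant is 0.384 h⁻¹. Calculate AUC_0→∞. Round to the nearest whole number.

AUC = 658 ng/mL·h

Trapezoidal AUC_0→12:
  [0→2]: (234.2+108.7)/2 × 2 = 342.9
  [2→5]: (108.7+34.3)/2 × 3 = 214.5
  [5→8]: (34.3+10.9)/2 × 3 = 67.8
  [8→12]: (10.9+2.3)/2 × 4 = 26.4
  Sum = 651.6 ng/mL·h
Extrapolated tail: C_last / k_e = 2.3 / 0.384 = 5.990
AUC_0→∞ = 651.6 + 5.990 = 657.59 ng/mL·h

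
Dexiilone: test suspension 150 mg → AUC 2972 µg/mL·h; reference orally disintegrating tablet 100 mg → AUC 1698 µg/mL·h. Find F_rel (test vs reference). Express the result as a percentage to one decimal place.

F_rel = (AUC_test/D_test) / (AUC_ref/D_ref)
      = (2972/150) / (1698/100)
      = 19.8133 / 16.98 = 1.1669 = 116.69%

F_rel = 116.7%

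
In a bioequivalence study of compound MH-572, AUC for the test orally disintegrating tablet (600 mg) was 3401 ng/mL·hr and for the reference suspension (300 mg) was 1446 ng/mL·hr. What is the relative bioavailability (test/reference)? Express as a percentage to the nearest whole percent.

F_rel = (AUC_test/D_test) / (AUC_ref/D_ref)
      = (3401/600) / (1446/300)
      = 5.66833 / 4.82 = 1.1760 = 117.60%

F_rel = 118%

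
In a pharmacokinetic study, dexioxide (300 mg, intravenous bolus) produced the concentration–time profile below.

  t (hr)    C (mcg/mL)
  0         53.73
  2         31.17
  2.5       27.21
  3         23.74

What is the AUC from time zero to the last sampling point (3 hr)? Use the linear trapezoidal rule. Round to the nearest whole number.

AUC = 112 mcg/mL·hr

Trapezoidal AUC_0→3:
  [0→2]: (53.73+31.17)/2 × 2 = 84.9
  [2→2.5]: (31.17+27.21)/2 × 0.5 = 14.595
  [2.5→3]: (27.21+23.74)/2 × 0.5 = 12.7375
  Sum = 112.2325 mcg/mL·hr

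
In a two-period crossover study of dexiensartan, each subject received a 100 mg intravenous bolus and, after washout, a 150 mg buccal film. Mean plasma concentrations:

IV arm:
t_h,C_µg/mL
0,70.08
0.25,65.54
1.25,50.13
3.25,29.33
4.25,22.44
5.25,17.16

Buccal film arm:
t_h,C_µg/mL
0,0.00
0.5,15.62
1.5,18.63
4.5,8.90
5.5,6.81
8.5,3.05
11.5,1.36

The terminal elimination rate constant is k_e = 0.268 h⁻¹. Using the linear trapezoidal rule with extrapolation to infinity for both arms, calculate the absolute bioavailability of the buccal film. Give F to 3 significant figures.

Trapezoidal AUC_0→5.25 (IV):
  [0→0.25]: (70.08+65.54)/2 × 0.25 = 16.9525
  [0.25→1.25]: (65.54+50.13)/2 × 1 = 57.835
  [1.25→3.25]: (50.13+29.33)/2 × 2 = 79.46
  [3.25→4.25]: (29.33+22.44)/2 × 1 = 25.885
  [4.25→5.25]: (22.44+17.16)/2 × 1 = 19.8
  Sum = 199.9325 µg/mL·h
IV tail: 17.16/0.268 = 64.030; AUC_iv,0→∞ = 199.9325 + 64.030 = 263.9625 µg/mL·h
Trapezoidal AUC_0→11.5 (buccal film):
  [0→0.5]: (0.00+15.62)/2 × 0.5 = 3.905
  [0.5→1.5]: (15.62+18.63)/2 × 1 = 17.125
  [1.5→4.5]: (18.63+8.90)/2 × 3 = 41.295
  [4.5→5.5]: (8.90+6.81)/2 × 1 = 7.855
  [5.5→8.5]: (6.81+3.05)/2 × 3 = 14.79
  [8.5→11.5]: (3.05+1.36)/2 × 3 = 6.615
  Sum = 91.585 µg/mL·h
buccal film tail: 1.36/0.268 = 5.075; AUC_ev,0→∞ = 91.585 + 5.075 = 96.66 µg/mL·h
F = (AUC_ev/D_ev)/(AUC_iv/D_iv) = (96.66/150)/(263.9625/100) = 0.6444/2.639625 = 0.2441

F = 0.244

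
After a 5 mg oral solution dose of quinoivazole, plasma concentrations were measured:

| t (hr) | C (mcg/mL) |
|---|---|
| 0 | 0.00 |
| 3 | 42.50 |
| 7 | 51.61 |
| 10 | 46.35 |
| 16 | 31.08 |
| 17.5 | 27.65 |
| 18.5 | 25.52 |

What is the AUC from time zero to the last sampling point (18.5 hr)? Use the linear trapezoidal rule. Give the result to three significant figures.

AUC = 702 mcg/mL·hr

Trapezoidal AUC_0→18.5:
  [0→3]: (0.00+42.50)/2 × 3 = 63.75
  [3→7]: (42.50+51.61)/2 × 4 = 188.22
  [7→10]: (51.61+46.35)/2 × 3 = 146.94
  [10→16]: (46.35+31.08)/2 × 6 = 232.29
  [16→17.5]: (31.08+27.65)/2 × 1.5 = 44.0475
  [17.5→18.5]: (27.65+25.52)/2 × 1 = 26.585
  Sum = 701.8325 mcg/mL·hr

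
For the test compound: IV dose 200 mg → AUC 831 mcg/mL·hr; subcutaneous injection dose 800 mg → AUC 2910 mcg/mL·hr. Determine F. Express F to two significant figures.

F = (AUC_ev / D_ev) / (AUC_iv / D_iv)
  = (2910/800) / (831/200)
  = 3.6375 / 4.155 = 0.8755

F = 0.88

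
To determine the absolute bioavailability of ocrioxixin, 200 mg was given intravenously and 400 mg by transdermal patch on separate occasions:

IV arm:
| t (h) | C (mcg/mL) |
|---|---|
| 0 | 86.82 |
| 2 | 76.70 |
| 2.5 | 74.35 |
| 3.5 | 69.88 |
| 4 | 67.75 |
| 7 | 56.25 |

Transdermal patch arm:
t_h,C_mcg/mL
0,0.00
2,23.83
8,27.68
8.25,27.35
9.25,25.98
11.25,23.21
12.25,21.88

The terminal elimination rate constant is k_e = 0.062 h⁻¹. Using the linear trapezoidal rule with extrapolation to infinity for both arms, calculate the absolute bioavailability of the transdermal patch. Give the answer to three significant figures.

Trapezoidal AUC_0→7 (IV):
  [0→2]: (86.82+76.70)/2 × 2 = 163.52
  [2→2.5]: (76.70+74.35)/2 × 0.5 = 37.7625
  [2.5→3.5]: (74.35+69.88)/2 × 1 = 72.115
  [3.5→4]: (69.88+67.75)/2 × 0.5 = 34.4075
  [4→7]: (67.75+56.25)/2 × 3 = 186.0
  Sum = 493.805 mcg/mL·h
IV tail: 56.25/0.062 = 907.258; AUC_iv,0→∞ = 493.805 + 907.258 = 1401.063 mcg/mL·h
Trapezoidal AUC_0→12.25 (transdermal patch):
  [0→2]: (0.00+23.83)/2 × 2 = 23.83
  [2→8]: (23.83+27.68)/2 × 6 = 154.53
  [8→8.25]: (27.68+27.35)/2 × 0.25 = 6.87875
  [8.25→9.25]: (27.35+25.98)/2 × 1 = 26.665
  [9.25→11.25]: (25.98+23.21)/2 × 2 = 49.19
  [11.25→12.25]: (23.21+21.88)/2 × 1 = 22.545
  Sum = 283.63875 mcg/mL·h
transdermal patch tail: 21.88/0.062 = 352.903; AUC_ev,0→∞ = 283.63875 + 352.903 = 636.54175 mcg/mL·h
F = (AUC_ev/D_ev)/(AUC_iv/D_iv) = (636.54175/400)/(1401.063/200) = 1.59135/7.005315 = 0.2272

F = 0.227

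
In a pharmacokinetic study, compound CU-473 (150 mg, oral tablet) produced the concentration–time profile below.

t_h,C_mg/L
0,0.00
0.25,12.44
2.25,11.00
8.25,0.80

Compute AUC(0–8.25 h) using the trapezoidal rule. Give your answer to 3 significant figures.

Trapezoidal AUC_0→8.25:
  [0→0.25]: (0.00+12.44)/2 × 0.25 = 1.555
  [0.25→2.25]: (12.44+11.00)/2 × 2 = 23.44
  [2.25→8.25]: (11.00+0.80)/2 × 6 = 35.4
  Sum = 60.395 mg/L·h

AUC = 60.4 mg/L·h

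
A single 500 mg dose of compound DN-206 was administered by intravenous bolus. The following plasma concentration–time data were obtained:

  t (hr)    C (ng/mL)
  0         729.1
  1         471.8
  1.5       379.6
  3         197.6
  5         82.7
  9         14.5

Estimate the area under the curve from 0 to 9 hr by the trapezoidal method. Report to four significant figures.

AUC = 1721 ng/mL·hr

Trapezoidal AUC_0→9:
  [0→1]: (729.1+471.8)/2 × 1 = 600.45
  [1→1.5]: (471.8+379.6)/2 × 0.5 = 212.85
  [1.5→3]: (379.6+197.6)/2 × 1.5 = 432.9
  [3→5]: (197.6+82.7)/2 × 2 = 280.3
  [5→9]: (82.7+14.5)/2 × 4 = 194.4
  Sum = 1720.9 ng/mL·hr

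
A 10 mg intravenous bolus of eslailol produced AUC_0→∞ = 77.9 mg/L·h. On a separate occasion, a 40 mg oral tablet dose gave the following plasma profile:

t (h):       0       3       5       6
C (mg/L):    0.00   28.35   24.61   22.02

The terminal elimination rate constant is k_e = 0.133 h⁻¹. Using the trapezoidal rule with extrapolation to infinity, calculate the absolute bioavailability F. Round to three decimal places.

F = 0.913

Trapezoidal AUC_0→6 (oral tablet):
  [0→3]: (0.00+28.35)/2 × 3 = 42.525
  [3→5]: (28.35+24.61)/2 × 2 = 52.96
  [5→6]: (24.61+22.02)/2 × 1 = 23.315
  Sum = 118.8 mg/L·h
Tail: C_last/k_e = 22.02/0.133 = 165.564
AUC_0→∞ (oral tablet) = 118.8 + 165.564 = 284.364 mg/L·h
F = (AUC_ev/D_ev)/(AUC_iv/D_iv) = (284.364/40)/(77.9/10) = 7.1091/7.79 = 0.9126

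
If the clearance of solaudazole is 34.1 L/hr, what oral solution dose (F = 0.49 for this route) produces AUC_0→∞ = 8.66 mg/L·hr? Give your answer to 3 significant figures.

Dose = CL × AUC_0→∞ / F
     = 34.1 × 8.66 / 0.49 = 602.665 mg

Dose = 603 mg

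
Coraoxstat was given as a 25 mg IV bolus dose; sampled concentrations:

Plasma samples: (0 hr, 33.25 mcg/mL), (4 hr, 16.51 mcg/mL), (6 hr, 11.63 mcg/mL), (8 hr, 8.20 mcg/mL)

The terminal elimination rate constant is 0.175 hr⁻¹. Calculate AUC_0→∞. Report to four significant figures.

Trapezoidal AUC_0→8:
  [0→4]: (33.25+16.51)/2 × 4 = 99.52
  [4→6]: (16.51+11.63)/2 × 2 = 28.14
  [6→8]: (11.63+8.20)/2 × 2 = 19.83
  Sum = 147.49 mcg/mL·hr
Extrapolated tail: C_last / k_e = 8.20 / 0.175 = 46.857
AUC_0→∞ = 147.49 + 46.857 = 194.347 mcg/mL·hr

AUC = 194.3 mcg/mL·hr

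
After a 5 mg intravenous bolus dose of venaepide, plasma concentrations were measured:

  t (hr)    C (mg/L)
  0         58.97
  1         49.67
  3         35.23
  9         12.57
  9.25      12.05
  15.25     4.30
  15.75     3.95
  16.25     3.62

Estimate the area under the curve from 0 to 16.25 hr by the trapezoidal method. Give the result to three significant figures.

AUC = 339 mg/L·hr

Trapezoidal AUC_0→16.25:
  [0→1]: (58.97+49.67)/2 × 1 = 54.32
  [1→3]: (49.67+35.23)/2 × 2 = 84.9
  [3→9]: (35.23+12.57)/2 × 6 = 143.4
  [9→9.25]: (12.57+12.05)/2 × 0.25 = 3.0775
  [9.25→15.25]: (12.05+4.30)/2 × 6 = 49.05
  [15.25→15.75]: (4.30+3.95)/2 × 0.5 = 2.0625
  [15.75→16.25]: (3.95+3.62)/2 × 0.5 = 1.8925
  Sum = 338.7025 mg/L·hr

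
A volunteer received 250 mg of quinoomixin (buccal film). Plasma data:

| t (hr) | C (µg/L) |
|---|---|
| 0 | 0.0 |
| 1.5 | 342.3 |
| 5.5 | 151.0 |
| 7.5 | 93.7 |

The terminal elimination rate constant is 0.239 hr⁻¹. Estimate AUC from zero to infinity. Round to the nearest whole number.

Trapezoidal AUC_0→7.5:
  [0→1.5]: (0.0+342.3)/2 × 1.5 = 256.725
  [1.5→5.5]: (342.3+151.0)/2 × 4 = 986.6
  [5.5→7.5]: (151.0+93.7)/2 × 2 = 244.7
  Sum = 1488.025 µg/L·hr
Extrapolated tail: C_last / k_e = 93.7 / 0.239 = 392.050
AUC_0→∞ = 1488.025 + 392.050 = 1880.075 µg/L·hr

AUC = 1880 µg/L·hr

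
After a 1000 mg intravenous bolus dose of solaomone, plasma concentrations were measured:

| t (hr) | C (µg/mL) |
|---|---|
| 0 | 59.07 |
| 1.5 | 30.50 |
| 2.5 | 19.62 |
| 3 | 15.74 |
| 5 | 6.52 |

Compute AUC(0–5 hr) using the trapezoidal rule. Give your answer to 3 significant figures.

Trapezoidal AUC_0→5:
  [0→1.5]: (59.07+30.50)/2 × 1.5 = 67.1775
  [1.5→2.5]: (30.50+19.62)/2 × 1 = 25.06
  [2.5→3]: (19.62+15.74)/2 × 0.5 = 8.84
  [3→5]: (15.74+6.52)/2 × 2 = 22.26
  Sum = 123.3375 µg/mL·hr

AUC = 123 µg/mL·hr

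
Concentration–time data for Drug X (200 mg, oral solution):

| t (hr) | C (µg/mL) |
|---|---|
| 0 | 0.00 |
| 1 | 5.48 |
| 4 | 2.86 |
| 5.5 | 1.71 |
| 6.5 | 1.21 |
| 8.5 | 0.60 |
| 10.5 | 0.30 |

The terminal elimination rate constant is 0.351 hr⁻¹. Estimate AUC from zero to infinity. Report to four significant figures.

Trapezoidal AUC_0→10.5:
  [0→1]: (0.00+5.48)/2 × 1 = 2.74
  [1→4]: (5.48+2.86)/2 × 3 = 12.51
  [4→5.5]: (2.86+1.71)/2 × 1.5 = 3.4275
  [5.5→6.5]: (1.71+1.21)/2 × 1 = 1.46
  [6.5→8.5]: (1.21+0.60)/2 × 2 = 1.81
  [8.5→10.5]: (0.60+0.30)/2 × 2 = 0.9
  Sum = 22.8475 µg/mL·hr
Extrapolated tail: C_last / k_e = 0.30 / 0.351 = 0.855
AUC_0→∞ = 22.8475 + 0.855 = 23.7025 µg/mL·hr

AUC = 23.70 µg/mL·hr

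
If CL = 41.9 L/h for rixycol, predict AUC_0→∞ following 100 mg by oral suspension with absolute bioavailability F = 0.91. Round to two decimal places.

AUC_0→∞ = F × Dose / CL
        = 0.91 × 100 / 41.9 = 2.17184 mg/L·h

AUC = 2.17 mg/L·h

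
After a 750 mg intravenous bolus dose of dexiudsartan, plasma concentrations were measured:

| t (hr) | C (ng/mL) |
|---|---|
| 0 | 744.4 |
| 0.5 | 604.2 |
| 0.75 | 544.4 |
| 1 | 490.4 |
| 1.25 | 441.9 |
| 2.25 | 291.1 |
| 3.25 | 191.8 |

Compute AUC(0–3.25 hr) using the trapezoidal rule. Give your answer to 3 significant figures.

Trapezoidal AUC_0→3.25:
  [0→0.5]: (744.4+604.2)/2 × 0.5 = 337.15
  [0.5→0.75]: (604.2+544.4)/2 × 0.25 = 143.575
  [0.75→1]: (544.4+490.4)/2 × 0.25 = 129.35
  [1→1.25]: (490.4+441.9)/2 × 0.25 = 116.5375
  [1.25→2.25]: (441.9+291.1)/2 × 1 = 366.5
  [2.25→3.25]: (291.1+191.8)/2 × 1 = 241.45
  Sum = 1334.5625 ng/mL·hr

AUC = 1330 ng/mL·hr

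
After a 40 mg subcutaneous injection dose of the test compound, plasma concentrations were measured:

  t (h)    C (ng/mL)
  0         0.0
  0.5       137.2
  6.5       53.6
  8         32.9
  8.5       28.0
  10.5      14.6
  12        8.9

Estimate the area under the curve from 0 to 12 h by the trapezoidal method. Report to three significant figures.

Trapezoidal AUC_0→12:
  [0→0.5]: (0.0+137.2)/2 × 0.5 = 34.3
  [0.5→6.5]: (137.2+53.6)/2 × 6 = 572.4
  [6.5→8]: (53.6+32.9)/2 × 1.5 = 64.875
  [8→8.5]: (32.9+28.0)/2 × 0.5 = 15.225
  [8.5→10.5]: (28.0+14.6)/2 × 2 = 42.6
  [10.5→12]: (14.6+8.9)/2 × 1.5 = 17.625
  Sum = 747.025 ng/mL·h

AUC = 747 ng/mL·h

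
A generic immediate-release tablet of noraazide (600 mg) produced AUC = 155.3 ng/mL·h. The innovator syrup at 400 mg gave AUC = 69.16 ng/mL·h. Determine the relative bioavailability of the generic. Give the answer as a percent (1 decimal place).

F_rel = (AUC_test/D_test) / (AUC_ref/D_ref)
      = (155.3/600) / (69.16/400)
      = 0.258833 / 0.1729 = 1.4970 = 149.70%

F_rel = 149.7%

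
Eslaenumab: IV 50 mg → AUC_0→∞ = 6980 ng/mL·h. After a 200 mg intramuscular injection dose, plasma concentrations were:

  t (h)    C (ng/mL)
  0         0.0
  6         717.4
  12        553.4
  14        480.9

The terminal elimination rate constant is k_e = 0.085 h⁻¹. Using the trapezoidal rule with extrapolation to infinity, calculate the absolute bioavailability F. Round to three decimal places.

Trapezoidal AUC_0→14 (intramuscular injection):
  [0→6]: (0.0+717.4)/2 × 6 = 2152.2
  [6→12]: (717.4+553.4)/2 × 6 = 3812.4
  [12→14]: (553.4+480.9)/2 × 2 = 1034.3
  Sum = 6998.9 ng/mL·h
Tail: C_last/k_e = 480.9/0.085 = 5657.647
AUC_0→∞ (intramuscular injection) = 6998.9 + 5657.647 = 12656.547 ng/mL·h
F = (AUC_ev/D_ev)/(AUC_iv/D_iv) = (12656.547/200)/(6980/50) = 63.282735/139.6 = 0.4533

F = 0.453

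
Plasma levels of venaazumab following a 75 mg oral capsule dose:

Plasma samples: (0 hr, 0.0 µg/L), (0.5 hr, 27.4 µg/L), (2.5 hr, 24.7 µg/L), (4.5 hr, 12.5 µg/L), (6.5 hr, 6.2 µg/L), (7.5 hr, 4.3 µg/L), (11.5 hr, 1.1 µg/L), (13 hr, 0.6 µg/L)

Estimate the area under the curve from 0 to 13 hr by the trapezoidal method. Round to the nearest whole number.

AUC = 132 µg/L·hr

Trapezoidal AUC_0→13:
  [0→0.5]: (0.0+27.4)/2 × 0.5 = 6.85
  [0.5→2.5]: (27.4+24.7)/2 × 2 = 52.1
  [2.5→4.5]: (24.7+12.5)/2 × 2 = 37.2
  [4.5→6.5]: (12.5+6.2)/2 × 2 = 18.7
  [6.5→7.5]: (6.2+4.3)/2 × 1 = 5.25
  [7.5→11.5]: (4.3+1.1)/2 × 4 = 10.8
  [11.5→13]: (1.1+0.6)/2 × 1.5 = 1.275
  Sum = 132.175 µg/L·hr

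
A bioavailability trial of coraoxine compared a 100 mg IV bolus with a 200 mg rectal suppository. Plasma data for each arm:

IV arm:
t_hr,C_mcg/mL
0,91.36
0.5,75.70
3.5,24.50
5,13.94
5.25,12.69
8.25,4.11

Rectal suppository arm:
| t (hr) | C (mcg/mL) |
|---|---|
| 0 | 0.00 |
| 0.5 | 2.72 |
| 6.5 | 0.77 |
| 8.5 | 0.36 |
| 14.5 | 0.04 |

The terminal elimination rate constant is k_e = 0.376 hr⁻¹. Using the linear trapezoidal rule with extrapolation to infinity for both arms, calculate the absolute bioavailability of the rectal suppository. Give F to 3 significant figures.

Trapezoidal AUC_0→8.25 (IV):
  [0→0.5]: (91.36+75.70)/2 × 0.5 = 41.765
  [0.5→3.5]: (75.70+24.50)/2 × 3 = 150.3
  [3.5→5]: (24.50+13.94)/2 × 1.5 = 28.83
  [5→5.25]: (13.94+12.69)/2 × 0.25 = 3.32875
  [5.25→8.25]: (12.69+4.11)/2 × 3 = 25.2
  Sum = 249.42375 mcg/mL·hr
IV tail: 4.11/0.376 = 10.931; AUC_iv,0→∞ = 249.42375 + 10.931 = 260.35475 mcg/mL·hr
Trapezoidal AUC_0→14.5 (rectal suppository):
  [0→0.5]: (0.00+2.72)/2 × 0.5 = 0.68
  [0.5→6.5]: (2.72+0.77)/2 × 6 = 10.47
  [6.5→8.5]: (0.77+0.36)/2 × 2 = 1.13
  [8.5→14.5]: (0.36+0.04)/2 × 6 = 1.2
  Sum = 13.48 mcg/mL·hr
rectal suppository tail: 0.04/0.376 = 0.106; AUC_ev,0→∞ = 13.48 + 0.106 = 13.586 mcg/mL·hr
F = (AUC_ev/D_ev)/(AUC_iv/D_iv) = (13.586/200)/(260.35475/100) = 0.06793/2.6035475 = 0.0261

F = 0.0261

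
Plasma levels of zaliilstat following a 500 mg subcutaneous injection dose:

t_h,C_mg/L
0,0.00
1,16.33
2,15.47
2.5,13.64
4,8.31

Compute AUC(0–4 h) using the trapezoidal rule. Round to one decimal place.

AUC = 47.8 mg/L·h

Trapezoidal AUC_0→4:
  [0→1]: (0.00+16.33)/2 × 1 = 8.165
  [1→2]: (16.33+15.47)/2 × 1 = 15.9
  [2→2.5]: (15.47+13.64)/2 × 0.5 = 7.2775
  [2.5→4]: (13.64+8.31)/2 × 1.5 = 16.4625
  Sum = 47.805 mg/L·h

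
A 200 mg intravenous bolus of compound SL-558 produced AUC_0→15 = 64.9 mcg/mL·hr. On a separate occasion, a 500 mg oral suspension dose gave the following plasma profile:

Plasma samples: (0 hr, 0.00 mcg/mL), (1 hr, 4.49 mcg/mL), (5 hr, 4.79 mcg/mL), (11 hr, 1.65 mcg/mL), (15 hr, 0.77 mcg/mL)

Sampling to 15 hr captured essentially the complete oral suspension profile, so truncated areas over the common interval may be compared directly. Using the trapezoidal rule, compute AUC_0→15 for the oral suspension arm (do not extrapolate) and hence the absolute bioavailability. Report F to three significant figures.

Trapezoidal AUC_0→15 (oral suspension):
  [0→1]: (0.00+4.49)/2 × 1 = 2.245
  [1→5]: (4.49+4.79)/2 × 4 = 18.56
  [5→11]: (4.79+1.65)/2 × 6 = 19.32
  [11→15]: (1.65+0.77)/2 × 4 = 4.84
  Sum = 44.965 mcg/mL·hr
F = (AUC_ev/D_ev)/(AUC_iv/D_iv) = (44.965/500)/(64.9/200) = 0.08993/0.3245 = 0.2771

F = 0.277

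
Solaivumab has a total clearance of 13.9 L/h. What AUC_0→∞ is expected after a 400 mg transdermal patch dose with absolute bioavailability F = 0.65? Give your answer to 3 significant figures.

AUC = 18.7 mg/L·h

AUC_0→∞ = F × Dose / CL
        = 0.65 × 400 / 13.9 = 18.705 mg/L·h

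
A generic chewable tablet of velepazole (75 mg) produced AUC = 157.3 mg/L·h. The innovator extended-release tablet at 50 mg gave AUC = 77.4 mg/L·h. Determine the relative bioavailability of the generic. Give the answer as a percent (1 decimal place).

F_rel = 135.5%

F_rel = (AUC_test/D_test) / (AUC_ref/D_ref)
      = (157.3/75) / (77.4/50)
      = 2.09733 / 1.548 = 1.3549 = 135.49%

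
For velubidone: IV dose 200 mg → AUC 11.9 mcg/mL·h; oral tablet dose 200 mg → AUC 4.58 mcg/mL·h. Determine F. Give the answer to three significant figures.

F = 0.385

F = (AUC_ev / D_ev) / (AUC_iv / D_iv)
  = (4.58/200) / (11.9/200)
  = 0.0229 / 0.0595 = 0.3849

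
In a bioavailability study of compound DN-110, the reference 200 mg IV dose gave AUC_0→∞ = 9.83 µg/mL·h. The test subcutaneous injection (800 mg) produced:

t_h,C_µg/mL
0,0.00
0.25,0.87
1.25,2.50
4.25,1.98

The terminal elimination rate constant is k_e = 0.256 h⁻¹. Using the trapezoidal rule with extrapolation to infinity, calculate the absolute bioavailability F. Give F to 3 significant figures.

F = 0.413

Trapezoidal AUC_0→4.25 (subcutaneous injection):
  [0→0.25]: (0.00+0.87)/2 × 0.25 = 0.10875
  [0.25→1.25]: (0.87+2.50)/2 × 1 = 1.685
  [1.25→4.25]: (2.50+1.98)/2 × 3 = 6.72
  Sum = 8.51375 µg/mL·h
Tail: C_last/k_e = 1.98/0.256 = 7.734
AUC_0→∞ (subcutaneous injection) = 8.51375 + 7.734 = 16.24775 µg/mL·h
F = (AUC_ev/D_ev)/(AUC_iv/D_iv) = (16.24775/800)/(9.83/200) = 0.0203097/0.04915 = 0.4132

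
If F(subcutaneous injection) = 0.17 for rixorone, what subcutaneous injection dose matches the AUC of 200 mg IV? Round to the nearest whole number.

D_subcutaneous = 1176 mg

For equal systemic exposure: F × D_ev = D_iv
D_ev = D_iv / F = 200 / 0.17 = 1176.47 mg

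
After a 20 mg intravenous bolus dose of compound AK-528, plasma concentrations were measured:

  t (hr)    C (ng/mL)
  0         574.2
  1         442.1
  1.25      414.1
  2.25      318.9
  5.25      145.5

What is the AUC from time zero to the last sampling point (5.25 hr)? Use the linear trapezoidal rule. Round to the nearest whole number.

Trapezoidal AUC_0→5.25:
  [0→1]: (574.2+442.1)/2 × 1 = 508.15
  [1→1.25]: (442.1+414.1)/2 × 0.25 = 107.025
  [1.25→2.25]: (414.1+318.9)/2 × 1 = 366.5
  [2.25→5.25]: (318.9+145.5)/2 × 3 = 696.6
  Sum = 1678.275 ng/mL·hr

AUC = 1678 ng/mL·hr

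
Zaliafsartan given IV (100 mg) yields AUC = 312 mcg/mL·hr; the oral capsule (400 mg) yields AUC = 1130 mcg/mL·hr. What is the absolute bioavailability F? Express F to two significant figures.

F = 0.91

F = (AUC_ev / D_ev) / (AUC_iv / D_iv)
  = (1130/400) / (312/100)
  = 2.825 / 3.12 = 0.9054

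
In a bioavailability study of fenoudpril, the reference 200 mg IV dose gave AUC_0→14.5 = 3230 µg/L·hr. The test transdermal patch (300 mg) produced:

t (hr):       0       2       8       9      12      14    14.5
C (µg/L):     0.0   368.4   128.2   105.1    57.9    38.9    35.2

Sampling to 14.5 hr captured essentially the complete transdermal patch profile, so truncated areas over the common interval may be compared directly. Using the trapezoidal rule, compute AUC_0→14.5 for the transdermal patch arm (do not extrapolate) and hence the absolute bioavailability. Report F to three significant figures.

Trapezoidal AUC_0→14.5 (transdermal patch):
  [0→2]: (0.0+368.4)/2 × 2 = 368.4
  [2→8]: (368.4+128.2)/2 × 6 = 1489.8
  [8→9]: (128.2+105.1)/2 × 1 = 116.65
  [9→12]: (105.1+57.9)/2 × 3 = 244.5
  [12→14]: (57.9+38.9)/2 × 2 = 96.8
  [14→14.5]: (38.9+35.2)/2 × 0.5 = 18.525
  Sum = 2334.675 µg/L·hr
F = (AUC_ev/D_ev)/(AUC_iv/D_iv) = (2334.675/300)/(3230/200) = 7.78225/16.15 = 0.4819

F = 0.482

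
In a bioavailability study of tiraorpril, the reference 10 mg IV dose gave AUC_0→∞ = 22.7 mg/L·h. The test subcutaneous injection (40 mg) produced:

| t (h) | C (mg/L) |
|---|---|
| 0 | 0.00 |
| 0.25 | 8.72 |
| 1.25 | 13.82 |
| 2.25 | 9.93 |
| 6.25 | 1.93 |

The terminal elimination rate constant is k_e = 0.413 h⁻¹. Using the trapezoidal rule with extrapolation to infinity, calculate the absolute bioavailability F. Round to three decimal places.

F = 0.580

Trapezoidal AUC_0→6.25 (subcutaneous injection):
  [0→0.25]: (0.00+8.72)/2 × 0.25 = 1.09
  [0.25→1.25]: (8.72+13.82)/2 × 1 = 11.27
  [1.25→2.25]: (13.82+9.93)/2 × 1 = 11.875
  [2.25→6.25]: (9.93+1.93)/2 × 4 = 23.72
  Sum = 47.955 mg/L·h
Tail: C_last/k_e = 1.93/0.413 = 4.673
AUC_0→∞ (subcutaneous injection) = 47.955 + 4.673 = 52.628 mg/L·h
F = (AUC_ev/D_ev)/(AUC_iv/D_iv) = (52.628/40)/(22.7/10) = 1.3157/2.27 = 0.5796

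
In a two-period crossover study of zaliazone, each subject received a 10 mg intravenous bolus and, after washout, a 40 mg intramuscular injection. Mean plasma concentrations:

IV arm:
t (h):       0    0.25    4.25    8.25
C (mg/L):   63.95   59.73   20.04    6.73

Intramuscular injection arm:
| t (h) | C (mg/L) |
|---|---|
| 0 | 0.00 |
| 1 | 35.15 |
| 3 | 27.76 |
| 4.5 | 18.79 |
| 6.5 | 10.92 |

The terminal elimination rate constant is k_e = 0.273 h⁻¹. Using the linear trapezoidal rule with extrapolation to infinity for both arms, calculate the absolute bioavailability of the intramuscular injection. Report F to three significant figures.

Trapezoidal AUC_0→8.25 (IV):
  [0→0.25]: (63.95+59.73)/2 × 0.25 = 15.46
  [0.25→4.25]: (59.73+20.04)/2 × 4 = 159.54
  [4.25→8.25]: (20.04+6.73)/2 × 4 = 53.54
  Sum = 228.54 mg/L·h
IV tail: 6.73/0.273 = 24.652; AUC_iv,0→∞ = 228.54 + 24.652 = 253.192 mg/L·h
Trapezoidal AUC_0→6.5 (intramuscular injection):
  [0→1]: (0.00+35.15)/2 × 1 = 17.575
  [1→3]: (35.15+27.76)/2 × 2 = 62.91
  [3→4.5]: (27.76+18.79)/2 × 1.5 = 34.9125
  [4.5→6.5]: (18.79+10.92)/2 × 2 = 29.71
  Sum = 145.1075 mg/L·h
intramuscular injection tail: 10.92/0.273 = 40.000; AUC_ev,0→∞ = 145.1075 + 40.000 = 185.1075 mg/L·h
F = (AUC_ev/D_ev)/(AUC_iv/D_iv) = (185.1075/40)/(253.192/10) = 4.6276875/25.3192 = 0.1828

F = 0.183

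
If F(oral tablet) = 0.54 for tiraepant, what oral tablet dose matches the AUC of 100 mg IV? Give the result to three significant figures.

For equal systemic exposure: F × D_ev = D_iv
D_ev = D_iv / F = 100 / 0.54 = 185.185 mg

D_oral = 185 mg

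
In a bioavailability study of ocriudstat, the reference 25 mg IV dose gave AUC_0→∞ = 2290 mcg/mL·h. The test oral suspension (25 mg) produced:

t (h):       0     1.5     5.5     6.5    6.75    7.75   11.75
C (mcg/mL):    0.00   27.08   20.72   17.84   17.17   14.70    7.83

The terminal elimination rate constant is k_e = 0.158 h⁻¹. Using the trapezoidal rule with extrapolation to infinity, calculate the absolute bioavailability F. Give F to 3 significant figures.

Trapezoidal AUC_0→11.75 (oral suspension):
  [0→1.5]: (0.00+27.08)/2 × 1.5 = 20.31
  [1.5→5.5]: (27.08+20.72)/2 × 4 = 95.6
  [5.5→6.5]: (20.72+17.84)/2 × 1 = 19.28
  [6.5→6.75]: (17.84+17.17)/2 × 0.25 = 4.37625
  [6.75→7.75]: (17.17+14.70)/2 × 1 = 15.935
  [7.75→11.75]: (14.70+7.83)/2 × 4 = 45.06
  Sum = 200.56125 mcg/mL·h
Tail: C_last/k_e = 7.83/0.158 = 49.557
AUC_0→∞ (oral suspension) = 200.56125 + 49.557 = 250.11825 mcg/mL·h
F = (AUC_ev/D_ev)/(AUC_iv/D_iv) = (250.11825/25)/(2290/25) = 10.00473/91.6 = 0.1092

F = 0.109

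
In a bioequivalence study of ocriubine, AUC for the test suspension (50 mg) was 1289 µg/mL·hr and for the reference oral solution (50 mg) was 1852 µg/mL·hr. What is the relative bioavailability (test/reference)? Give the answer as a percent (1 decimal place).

F_rel = 69.6%

F_rel = (AUC_test/D_test) / (AUC_ref/D_ref)
      = (1289/50) / (1852/50)
      = 25.78 / 37.04 = 0.6960 = 69.60%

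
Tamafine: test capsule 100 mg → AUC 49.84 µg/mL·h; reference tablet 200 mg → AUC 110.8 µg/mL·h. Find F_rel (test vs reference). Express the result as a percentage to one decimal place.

F_rel = (AUC_test/D_test) / (AUC_ref/D_ref)
      = (49.84/100) / (110.8/200)
      = 0.4984 / 0.554 = 0.8996 = 89.96%

F_rel = 90.0%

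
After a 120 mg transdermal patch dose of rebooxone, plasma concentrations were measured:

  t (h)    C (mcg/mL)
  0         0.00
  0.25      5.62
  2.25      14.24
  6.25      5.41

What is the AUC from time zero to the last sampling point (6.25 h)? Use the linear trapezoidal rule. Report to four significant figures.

Trapezoidal AUC_0→6.25:
  [0→0.25]: (0.00+5.62)/2 × 0.25 = 0.7025
  [0.25→2.25]: (5.62+14.24)/2 × 2 = 19.86
  [2.25→6.25]: (14.24+5.41)/2 × 4 = 39.3
  Sum = 59.8625 mcg/mL·h

AUC = 59.86 mcg/mL·h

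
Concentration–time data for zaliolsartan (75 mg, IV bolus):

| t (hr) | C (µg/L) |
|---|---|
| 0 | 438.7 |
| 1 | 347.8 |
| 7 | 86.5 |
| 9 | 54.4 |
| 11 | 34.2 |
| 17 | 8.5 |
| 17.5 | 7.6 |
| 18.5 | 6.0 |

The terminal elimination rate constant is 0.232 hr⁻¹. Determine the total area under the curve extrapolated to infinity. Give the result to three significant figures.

AUC = 2090 µg/L·hr

Trapezoidal AUC_0→18.5:
  [0→1]: (438.7+347.8)/2 × 1 = 393.25
  [1→7]: (347.8+86.5)/2 × 6 = 1302.9
  [7→9]: (86.5+54.4)/2 × 2 = 140.9
  [9→11]: (54.4+34.2)/2 × 2 = 88.6
  [11→17]: (34.2+8.5)/2 × 6 = 128.1
  [17→17.5]: (8.5+7.6)/2 × 0.5 = 4.025
  [17.5→18.5]: (7.6+6.0)/2 × 1 = 6.8
  Sum = 2064.575 µg/L·hr
Extrapolated tail: C_last / k_e = 6.0 / 0.232 = 25.862
AUC_0→∞ = 2064.575 + 25.862 = 2090.437 µg/L·hr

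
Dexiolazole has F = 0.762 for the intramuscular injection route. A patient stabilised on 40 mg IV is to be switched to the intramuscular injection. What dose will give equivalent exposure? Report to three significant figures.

D_intramuscular = 52.5 mg

For equal systemic exposure: F × D_ev = D_iv
D_ev = D_iv / F = 40 / 0.762 = 52.4934 mg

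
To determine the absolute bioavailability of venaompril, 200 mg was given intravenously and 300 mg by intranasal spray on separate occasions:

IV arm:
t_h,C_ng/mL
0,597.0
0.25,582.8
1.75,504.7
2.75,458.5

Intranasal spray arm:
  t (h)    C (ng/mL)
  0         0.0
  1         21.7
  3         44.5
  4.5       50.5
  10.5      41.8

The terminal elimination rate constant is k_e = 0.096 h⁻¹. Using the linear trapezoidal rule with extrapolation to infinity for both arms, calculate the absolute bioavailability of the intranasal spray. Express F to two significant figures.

F = 0.092

Trapezoidal AUC_0→2.75 (IV):
  [0→0.25]: (597.0+582.8)/2 × 0.25 = 147.475
  [0.25→1.75]: (582.8+504.7)/2 × 1.5 = 815.625
  [1.75→2.75]: (504.7+458.5)/2 × 1 = 481.6
  Sum = 1444.7 ng/mL·h
IV tail: 458.5/0.096 = 4776.042; AUC_iv,0→∞ = 1444.7 + 4776.042 = 6220.742 ng/mL·h
Trapezoidal AUC_0→10.5 (intranasal spray):
  [0→1]: (0.0+21.7)/2 × 1 = 10.85
  [1→3]: (21.7+44.5)/2 × 2 = 66.2
  [3→4.5]: (44.5+50.5)/2 × 1.5 = 71.25
  [4.5→10.5]: (50.5+41.8)/2 × 6 = 276.9
  Sum = 425.2 ng/mL·h
intranasal spray tail: 41.8/0.096 = 435.417; AUC_ev,0→∞ = 425.2 + 435.417 = 860.617 ng/mL·h
F = (AUC_ev/D_ev)/(AUC_iv/D_iv) = (860.617/300)/(6220.742/200) = 2.86872/31.10371 = 0.0922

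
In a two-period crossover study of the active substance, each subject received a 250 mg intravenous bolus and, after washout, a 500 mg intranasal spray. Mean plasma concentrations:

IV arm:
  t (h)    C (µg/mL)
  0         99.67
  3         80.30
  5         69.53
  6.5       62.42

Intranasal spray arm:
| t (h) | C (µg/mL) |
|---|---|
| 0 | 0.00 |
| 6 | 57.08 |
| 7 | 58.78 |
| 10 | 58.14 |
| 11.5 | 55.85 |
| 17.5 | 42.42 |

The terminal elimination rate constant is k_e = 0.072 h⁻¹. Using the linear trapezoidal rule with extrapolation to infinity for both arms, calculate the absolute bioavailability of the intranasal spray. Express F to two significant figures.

F = 0.50

Trapezoidal AUC_0→6.5 (IV):
  [0→3]: (99.67+80.30)/2 × 3 = 269.955
  [3→5]: (80.30+69.53)/2 × 2 = 149.83
  [5→6.5]: (69.53+62.42)/2 × 1.5 = 98.9625
  Sum = 518.7475 µg/mL·h
IV tail: 62.42/0.072 = 866.944; AUC_iv,0→∞ = 518.7475 + 866.944 = 1385.6915 µg/mL·h
Trapezoidal AUC_0→17.5 (intranasal spray):
  [0→6]: (0.00+57.08)/2 × 6 = 171.24
  [6→7]: (57.08+58.78)/2 × 1 = 57.93
  [7→10]: (58.78+58.14)/2 × 3 = 175.38
  [10→11.5]: (58.14+55.85)/2 × 1.5 = 85.4925
  [11.5→17.5]: (55.85+42.42)/2 × 6 = 294.81
  Sum = 784.8525 µg/mL·h
intranasal spray tail: 42.42/0.072 = 589.167; AUC_ev,0→∞ = 784.8525 + 589.167 = 1374.0195 µg/mL·h
F = (AUC_ev/D_ev)/(AUC_iv/D_iv) = (1374.0195/500)/(1385.6915/250) = 2.748039/5.542766 = 0.4958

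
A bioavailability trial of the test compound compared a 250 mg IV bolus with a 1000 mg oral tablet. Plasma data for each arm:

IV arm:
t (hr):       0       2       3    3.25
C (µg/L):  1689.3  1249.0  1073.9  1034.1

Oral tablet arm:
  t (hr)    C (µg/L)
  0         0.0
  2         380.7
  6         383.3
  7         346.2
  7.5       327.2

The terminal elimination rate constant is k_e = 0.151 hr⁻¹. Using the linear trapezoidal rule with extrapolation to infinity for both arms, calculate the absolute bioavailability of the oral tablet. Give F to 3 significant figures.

F = 0.103

Trapezoidal AUC_0→3.25 (IV):
  [0→2]: (1689.3+1249.0)/2 × 2 = 2938.3
  [2→3]: (1249.0+1073.9)/2 × 1 = 1161.45
  [3→3.25]: (1073.9+1034.1)/2 × 0.25 = 263.5
  Sum = 4363.25 µg/L·hr
IV tail: 1034.1/0.151 = 6848.344; AUC_iv,0→∞ = 4363.25 + 6848.344 = 11211.594 µg/L·hr
Trapezoidal AUC_0→7.5 (oral tablet):
  [0→2]: (0.0+380.7)/2 × 2 = 380.7
  [2→6]: (380.7+383.3)/2 × 4 = 1528.0
  [6→7]: (383.3+346.2)/2 × 1 = 364.75
  [7→7.5]: (346.2+327.2)/2 × 0.5 = 168.35
  Sum = 2441.8 µg/L·hr
oral tablet tail: 327.2/0.151 = 2166.887; AUC_ev,0→∞ = 2441.8 + 2166.887 = 4608.687 µg/L·hr
F = (AUC_ev/D_ev)/(AUC_iv/D_iv) = (4608.687/1000)/(11211.594/250) = 4.608687/44.846376 = 0.1028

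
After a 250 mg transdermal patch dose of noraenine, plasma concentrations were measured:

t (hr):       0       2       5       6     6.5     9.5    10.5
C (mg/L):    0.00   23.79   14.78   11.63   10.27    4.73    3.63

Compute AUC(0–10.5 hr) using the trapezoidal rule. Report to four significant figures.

AUC = 127.0 mg/L·hr

Trapezoidal AUC_0→10.5:
  [0→2]: (0.00+23.79)/2 × 2 = 23.79
  [2→5]: (23.79+14.78)/2 × 3 = 57.855
  [5→6]: (14.78+11.63)/2 × 1 = 13.205
  [6→6.5]: (11.63+10.27)/2 × 0.5 = 5.475
  [6.5→9.5]: (10.27+4.73)/2 × 3 = 22.5
  [9.5→10.5]: (4.73+3.63)/2 × 1 = 4.18
  Sum = 127.005 mg/L·hr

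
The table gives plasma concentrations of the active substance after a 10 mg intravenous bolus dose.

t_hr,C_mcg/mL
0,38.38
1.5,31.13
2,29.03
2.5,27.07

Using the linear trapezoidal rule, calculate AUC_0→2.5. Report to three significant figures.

AUC = 81.2 mcg/mL·hr

Trapezoidal AUC_0→2.5:
  [0→1.5]: (38.38+31.13)/2 × 1.5 = 52.1325
  [1.5→2]: (31.13+29.03)/2 × 0.5 = 15.04
  [2→2.5]: (29.03+27.07)/2 × 0.5 = 14.025
  Sum = 81.1975 mcg/mL·hr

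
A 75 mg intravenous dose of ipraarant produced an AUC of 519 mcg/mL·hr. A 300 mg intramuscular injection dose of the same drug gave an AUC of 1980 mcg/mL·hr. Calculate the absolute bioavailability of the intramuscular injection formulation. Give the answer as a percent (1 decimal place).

F = (AUC_ev / D_ev) / (AUC_iv / D_iv)
  = (1980/300) / (519/75)
  = 6.6 / 6.92 = 0.9538
  = 95.38%

F = 95.4%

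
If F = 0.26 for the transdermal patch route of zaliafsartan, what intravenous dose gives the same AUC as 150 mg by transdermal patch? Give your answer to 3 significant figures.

D_iv = 39.0 mg

Systemic exposure from an extravascular dose = F × D_ev, so the equivalent IV dose is F × D_ev.
D_iv = F × D_ev = 0.26 × 150 = 39 mg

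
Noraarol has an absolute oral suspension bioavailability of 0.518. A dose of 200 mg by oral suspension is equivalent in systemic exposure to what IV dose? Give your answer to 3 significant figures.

Systemic exposure from an extravascular dose = F × D_ev, so the equivalent IV dose is F × D_ev.
D_iv = F × D_ev = 0.518 × 200 = 103.6 mg

D_iv = 104 mg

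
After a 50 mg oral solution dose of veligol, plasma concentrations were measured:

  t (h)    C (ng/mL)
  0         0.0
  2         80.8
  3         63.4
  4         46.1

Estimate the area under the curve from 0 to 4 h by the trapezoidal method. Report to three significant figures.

Trapezoidal AUC_0→4:
  [0→2]: (0.0+80.8)/2 × 2 = 80.8
  [2→3]: (80.8+63.4)/2 × 1 = 72.1
  [3→4]: (63.4+46.1)/2 × 1 = 54.75
  Sum = 207.65 ng/mL·h

AUC = 208 ng/mL·h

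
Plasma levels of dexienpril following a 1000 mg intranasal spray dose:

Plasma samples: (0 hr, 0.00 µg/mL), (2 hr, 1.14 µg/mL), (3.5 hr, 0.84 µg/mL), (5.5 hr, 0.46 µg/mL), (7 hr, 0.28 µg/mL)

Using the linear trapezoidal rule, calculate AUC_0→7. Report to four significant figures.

AUC = 4.480 µg/mL·hr

Trapezoidal AUC_0→7:
  [0→2]: (0.00+1.14)/2 × 2 = 1.14
  [2→3.5]: (1.14+0.84)/2 × 1.5 = 1.485
  [3.5→5.5]: (0.84+0.46)/2 × 2 = 1.3
  [5.5→7]: (0.46+0.28)/2 × 1.5 = 0.555
  Sum = 4.48 µg/mL·hr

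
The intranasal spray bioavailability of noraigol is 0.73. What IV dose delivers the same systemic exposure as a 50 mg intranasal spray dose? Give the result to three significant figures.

D_iv = 36.5 mg

Systemic exposure from an extravascular dose = F × D_ev, so the equivalent IV dose is F × D_ev.
D_iv = F × D_ev = 0.73 × 50 = 36.5 mg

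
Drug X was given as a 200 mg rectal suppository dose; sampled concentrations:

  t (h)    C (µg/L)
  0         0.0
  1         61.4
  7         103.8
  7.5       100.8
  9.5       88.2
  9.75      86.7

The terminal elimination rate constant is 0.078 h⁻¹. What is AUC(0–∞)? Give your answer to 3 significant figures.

Trapezoidal AUC_0→9.75:
  [0→1]: (0.0+61.4)/2 × 1 = 30.7
  [1→7]: (61.4+103.8)/2 × 6 = 495.6
  [7→7.5]: (103.8+100.8)/2 × 0.5 = 51.15
  [7.5→9.5]: (100.8+88.2)/2 × 2 = 189.0
  [9.5→9.75]: (88.2+86.7)/2 × 0.25 = 21.8625
  Sum = 788.3125 µg/L·h
Extrapolated tail: C_last / k_e = 86.7 / 0.078 = 1111.538
AUC_0→∞ = 788.3125 + 1111.538 = 1899.8505 µg/L·h

AUC = 1900 µg/L·h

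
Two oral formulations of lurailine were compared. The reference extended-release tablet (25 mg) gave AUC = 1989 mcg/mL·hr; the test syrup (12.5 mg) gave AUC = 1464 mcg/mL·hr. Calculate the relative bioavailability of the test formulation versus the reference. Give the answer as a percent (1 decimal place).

F_rel = (AUC_test/D_test) / (AUC_ref/D_ref)
      = (1464/12.5) / (1989/25)
      = 117.12 / 79.56 = 1.4721 = 147.21%

F_rel = 147.2%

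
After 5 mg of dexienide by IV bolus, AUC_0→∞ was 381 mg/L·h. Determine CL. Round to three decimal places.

CL = 0.013 L/h

CL = Dose_iv / AUC_0→∞
   = 5 / 381 = 0.0131234 L/h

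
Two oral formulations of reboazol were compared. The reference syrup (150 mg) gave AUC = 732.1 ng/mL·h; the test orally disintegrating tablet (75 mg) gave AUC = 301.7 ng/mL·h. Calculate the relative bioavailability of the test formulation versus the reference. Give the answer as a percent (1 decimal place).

F_rel = (AUC_test/D_test) / (AUC_ref/D_ref)
      = (301.7/75) / (732.1/150)
      = 4.02267 / 4.88067 = 0.8242 = 82.42%

F_rel = 82.4%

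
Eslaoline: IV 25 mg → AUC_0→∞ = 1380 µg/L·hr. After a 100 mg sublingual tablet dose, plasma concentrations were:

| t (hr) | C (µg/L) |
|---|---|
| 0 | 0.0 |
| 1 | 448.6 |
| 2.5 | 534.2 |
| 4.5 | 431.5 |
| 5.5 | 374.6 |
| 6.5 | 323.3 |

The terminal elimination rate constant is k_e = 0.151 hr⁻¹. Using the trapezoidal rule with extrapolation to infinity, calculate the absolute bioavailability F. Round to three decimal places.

Trapezoidal AUC_0→6.5 (sublingual tablet):
  [0→1]: (0.0+448.6)/2 × 1 = 224.3
  [1→2.5]: (448.6+534.2)/2 × 1.5 = 737.1
  [2.5→4.5]: (534.2+431.5)/2 × 2 = 965.7
  [4.5→5.5]: (431.5+374.6)/2 × 1 = 403.05
  [5.5→6.5]: (374.6+323.3)/2 × 1 = 348.95
  Sum = 2679.1 µg/L·hr
Tail: C_last/k_e = 323.3/0.151 = 2141.060
AUC_0→∞ (sublingual tablet) = 2679.1 + 2141.060 = 4820.16 µg/L·hr
F = (AUC_ev/D_ev)/(AUC_iv/D_iv) = (4820.16/100)/(1380/25) = 48.2016/55.2 = 0.8732

F = 0.873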